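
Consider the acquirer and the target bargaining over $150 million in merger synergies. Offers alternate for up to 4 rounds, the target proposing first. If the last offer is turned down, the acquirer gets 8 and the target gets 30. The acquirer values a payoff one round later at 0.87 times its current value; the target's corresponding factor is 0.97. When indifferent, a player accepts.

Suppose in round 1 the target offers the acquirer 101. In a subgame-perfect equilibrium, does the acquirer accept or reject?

Accept

Round 4 (the acquirer proposes): the target gets 30 if talks fail, so the acquirer offers 30 and keeps 120.
Round 3 (the target proposes): the acquirer can get 120 next round, worth 0.87 × 120 = 104.4 now. The target offers 104.4 and keeps 150 − 104.4 = 45.6.
Round 2 (the acquirer proposes): the target can get 45.6 next round, worth 0.97 × 45.6 = 44.232 now, so the acquirer offers 44.232, keeping 105.768.
So by rejecting in round 1, the acquirer gets 105.768 next round, worth 0.87 × 105.768 = 92.01816 now.
Offer 101 ≥ 92.01816, so the acquirer accepts.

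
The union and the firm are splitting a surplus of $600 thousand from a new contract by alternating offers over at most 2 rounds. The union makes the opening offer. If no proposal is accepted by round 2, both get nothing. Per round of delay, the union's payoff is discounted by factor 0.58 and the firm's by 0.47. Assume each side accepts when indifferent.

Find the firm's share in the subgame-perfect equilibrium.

By backward induction:
Round 2 (the firm proposes): rejection yields 0 for the union; the firm offers 0 and keeps 600.
Round 1 (the union proposes): the firm can get 600 next round, worth 0.47 × 600 = 282 now, so the union offers 282, keeping 318.

282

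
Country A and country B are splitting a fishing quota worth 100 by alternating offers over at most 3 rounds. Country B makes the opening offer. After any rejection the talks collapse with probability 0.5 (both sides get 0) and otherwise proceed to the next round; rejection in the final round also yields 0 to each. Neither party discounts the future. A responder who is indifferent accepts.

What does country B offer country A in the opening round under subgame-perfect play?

By backward induction:
Round 3 (country B proposes): rejection yields 0 for country A; country B offers 0 and keeps 100.
Round 2 (country A proposes): rejecting gives country B an expected 0.5 × 100 = 50, so country A offers 50, keeping 50.
Round 1 (country B proposes): rejecting gives country A an expected 0.5 × 50 = 25; country B offers that and keeps 75.

25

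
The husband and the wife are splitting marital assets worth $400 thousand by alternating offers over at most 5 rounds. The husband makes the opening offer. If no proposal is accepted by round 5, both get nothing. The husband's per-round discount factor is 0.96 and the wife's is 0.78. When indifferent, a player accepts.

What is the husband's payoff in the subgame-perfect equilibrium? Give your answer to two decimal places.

378.17

Round 5 (the husband proposes): rejection yields 0 for the wife; the husband offers 0 and keeps 400.
Round 4 (the wife proposes): the husband can get 400 next round, worth 0.96 × 400 = 384 now, so the wife offers 384, keeping 16.
Round 3 (the husband proposes): the wife can get 16 next round, worth 0.78 × 16 = 12.48 now. The husband offers 12.48 and keeps 400 − 12.48 = 387.52.
Round 2 (the wife proposes): the husband can get 387.52 next round, worth 0.96 × 387.52 = 372.0192 now. The wife offers 372.0192 and keeps 400 − 372.0192 = 27.9808.
Round 1 (the husband proposes): the wife can get 27.9808 next round, worth 0.78 × 27.9808 = 21.825024 now. The husband offers 21.825024 and keeps 400 − 21.825024 = 378.174976.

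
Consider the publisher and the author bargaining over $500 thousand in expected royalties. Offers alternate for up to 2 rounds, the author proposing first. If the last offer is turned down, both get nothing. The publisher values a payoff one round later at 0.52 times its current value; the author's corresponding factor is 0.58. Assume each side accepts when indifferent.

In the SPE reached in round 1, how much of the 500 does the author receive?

240

Round 2 (the publisher proposes): the author will accept anything ≥ 0, so the publisher offers 0 and keeps 500.
Round 1 (the author proposes): the publisher can get 500 next round, worth 0.52 × 500 = 260 now, so the author offers 260, keeping 240.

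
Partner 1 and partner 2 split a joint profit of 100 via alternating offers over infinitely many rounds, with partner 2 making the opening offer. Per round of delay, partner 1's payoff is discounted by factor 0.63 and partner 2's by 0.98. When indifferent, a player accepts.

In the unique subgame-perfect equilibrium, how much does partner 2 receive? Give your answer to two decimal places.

In a stationary SPE each proposer offers the other exactly their discounted continuation value.
If partner 2 keeps x when proposing and partner 1 keeps y when proposing, then x = 100 − 0.63y and y = 100 − 0.98x.
Solving: x = 100(1 − 0.63) / (1 − 0.98·0.63) = 37 / 0.3826 ≈ 96.7067.
Partner 1 gets 100 − 96.7067 ≈ 3.2933.

96.71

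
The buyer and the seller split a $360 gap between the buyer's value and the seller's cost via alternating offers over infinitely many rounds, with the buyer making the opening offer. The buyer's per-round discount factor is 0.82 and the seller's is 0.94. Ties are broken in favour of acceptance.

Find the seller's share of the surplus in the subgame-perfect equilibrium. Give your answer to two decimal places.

In a stationary SPE each proposer offers the other exactly their discounted continuation value.
If the buyer keeps x when proposing and the seller keeps y when proposing, then x = 360 − 0.94y and y = 360 − 0.82x.
Solving: x = 360(1 − 0.94) / (1 − 0.82·0.94) = 21.6 / 0.2292 ≈ 94.2408.
The seller gets 360 − 94.2408 ≈ 265.7592.

265.76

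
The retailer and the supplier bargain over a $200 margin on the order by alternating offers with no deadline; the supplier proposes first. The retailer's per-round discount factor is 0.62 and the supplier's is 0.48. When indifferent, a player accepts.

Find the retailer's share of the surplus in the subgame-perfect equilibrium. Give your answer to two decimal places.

91.80

In a stationary SPE each proposer offers the other exactly their discounted continuation value.
If the supplier keeps x when proposing and the retailer keeps y when proposing, then x = 200 − 0.62y and y = 200 − 0.48x.
Solving: x = 200(1 − 0.62) / (1 − 0.48·0.62) = 76 / 0.7024 ≈ 108.2005.
The retailer gets 200 − 108.2005 ≈ 91.7995.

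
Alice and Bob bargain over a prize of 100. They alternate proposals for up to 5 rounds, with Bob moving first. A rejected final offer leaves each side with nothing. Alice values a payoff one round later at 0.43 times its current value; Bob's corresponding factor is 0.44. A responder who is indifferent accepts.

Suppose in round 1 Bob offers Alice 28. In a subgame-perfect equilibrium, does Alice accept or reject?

Reject

Round 5 (Bob proposes): rejection yields 0 for Alice; Bob offers 0 and keeps 100.
Round 4 (Alice proposes): Bob can get 100 next round, worth 0.44 × 100 = 44 now. Alice offers 44 and keeps 100 − 44 = 56.
Round 3 (Bob proposes): Alice can get 56 next round, worth 0.43 × 56 = 24.08 now; Bob offers that and keeps 75.92.
Round 2 (Alice proposes): Bob can get 75.92 next round, worth 0.44 × 75.92 = 33.4048 now, so Alice offers 33.4048, keeping 66.5952.
So by rejecting in round 1, Alice gets 66.5952 next round, worth 0.43 × 66.5952 = 28.635936 now.
Offer 28 < 28.635936, so Alice rejects.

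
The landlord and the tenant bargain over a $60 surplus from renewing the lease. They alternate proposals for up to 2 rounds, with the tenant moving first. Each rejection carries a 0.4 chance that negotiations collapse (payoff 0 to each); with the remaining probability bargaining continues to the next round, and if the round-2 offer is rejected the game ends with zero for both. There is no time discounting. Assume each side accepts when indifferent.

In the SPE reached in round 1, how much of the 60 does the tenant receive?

By backward induction:
Round 2 (the landlord proposes): rejection yields 0 for the tenant; the landlord offers 0 and keeps 60.
Round 1 (the tenant proposes): rejecting gives the landlord an expected 0.6 × 60 = 36; the tenant offers that and keeps 24.

24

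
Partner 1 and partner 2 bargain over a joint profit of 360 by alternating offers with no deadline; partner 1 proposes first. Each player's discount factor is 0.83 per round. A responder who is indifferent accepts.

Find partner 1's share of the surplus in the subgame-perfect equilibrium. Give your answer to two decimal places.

When partner 1 proposes, partner 2 accepts any offer worth at least 0.83 times what partner 2 would get by proposing next round; and vice versa.
This gives x = 360 − 0.83y and y = 360 − 0.83x, where x and y are each side's share when it proposes.
Hence (1 − 0.83·0.83)x = 360(1 − 0.83), i.e. 0.3111·x = 61.2.
x ≈ 196.7213; partner 2's share is 360 − x ≈ 163.2787.

196.72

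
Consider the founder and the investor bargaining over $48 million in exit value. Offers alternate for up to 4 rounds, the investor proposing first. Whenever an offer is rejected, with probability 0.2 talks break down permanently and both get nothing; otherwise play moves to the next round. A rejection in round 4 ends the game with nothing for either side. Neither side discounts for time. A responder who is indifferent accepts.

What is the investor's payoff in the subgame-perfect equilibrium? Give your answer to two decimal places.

By backward induction:
Round 4 (the founder proposes): rejection yields 0 for the investor; the founder offers 0 and keeps 48.
Round 3 (the investor proposes): rejecting gives the founder an expected 0.8 × 48 = 38.4. The investor offers 38.4 and keeps 48 − 38.4 = 9.6.
Round 2 (the founder proposes): rejecting gives the investor an expected 0.8 × 9.6 = 7.68. The founder offers 7.68 and keeps 48 − 7.68 = 40.32.
Round 1 (the investor proposes): rejecting gives the founder an expected 0.8 × 40.32 = 32.256. The investor offers 32.256 and keeps 48 − 32.256 = 15.744.

15.74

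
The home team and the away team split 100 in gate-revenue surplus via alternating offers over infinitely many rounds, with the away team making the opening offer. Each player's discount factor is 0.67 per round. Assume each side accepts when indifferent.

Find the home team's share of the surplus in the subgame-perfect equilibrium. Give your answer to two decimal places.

Let x be the away team's share when the away team proposes and y be the home team's share when the home team proposes.
The home team accepts iff offered ≥ 0.67·y, so x = 100 − 0.67y. Symmetrically y = 100 − 0.67x.
Substituting: x = 100 − 0.67(100 − 0.67x), giving x(1 − 0.67·0.67) = 100(1 − 0.67).
So x = 100 × 0.33 / 0.5511 ≈ 59.8802, and the home team receives 100 − x ≈ 40.1198.

40.12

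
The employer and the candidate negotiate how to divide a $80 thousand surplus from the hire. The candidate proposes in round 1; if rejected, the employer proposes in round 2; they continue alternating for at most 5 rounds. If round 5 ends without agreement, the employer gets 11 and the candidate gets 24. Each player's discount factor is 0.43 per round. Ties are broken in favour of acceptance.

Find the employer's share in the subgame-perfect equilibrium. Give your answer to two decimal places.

23.61

Round 5 (the candidate proposes): the employer gets 11 if talks fail, so the candidate offers 11 and keeps 69.
Round 4 (the employer proposes): the candidate can get 69 next round, worth 0.43 × 69 = 29.67 now, so the employer offers 29.67, keeping 50.33.
Round 3 (the candidate proposes): the employer can get 50.33 next round, worth 0.43 × 50.33 = 21.6419 now; the candidate offers that and keeps 58.3581.
Round 2 (the employer proposes): the candidate can get 58.3581 next round, worth 0.43 × 58.3581 = 25.093983 now. The employer offers 25.093983 and keeps 80 − 25.093983 = 54.906017.
Round 1 (the candidate proposes): the employer can get 54.906017 next round, worth 0.43 × 54.906017 = 23.60958731 now. The candidate offers 23.60958731 and keeps 80 − 23.60958731 = 56.39041269.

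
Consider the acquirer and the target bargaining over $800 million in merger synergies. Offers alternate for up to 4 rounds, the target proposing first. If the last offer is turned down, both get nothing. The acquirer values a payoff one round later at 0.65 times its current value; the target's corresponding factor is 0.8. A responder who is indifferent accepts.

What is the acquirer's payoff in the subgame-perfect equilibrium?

Round 4 (the acquirer proposes): the target will accept anything ≥ 0, so the acquirer offers 0 and keeps 800.
Round 3 (the target proposes): the acquirer can get 800 next round, worth 0.65 × 800 = 520 now, so the target offers 520, keeping 280.
Round 2 (the acquirer proposes): the target can get 280 next round, worth 0.8 × 280 = 224 now, so the acquirer offers 224, keeping 576.
Round 1 (the target proposes): the acquirer can get 576 next round, worth 0.65 × 576 = 374.4 now. The target offers 374.4 and keeps 800 − 374.4 = 425.6.

374.4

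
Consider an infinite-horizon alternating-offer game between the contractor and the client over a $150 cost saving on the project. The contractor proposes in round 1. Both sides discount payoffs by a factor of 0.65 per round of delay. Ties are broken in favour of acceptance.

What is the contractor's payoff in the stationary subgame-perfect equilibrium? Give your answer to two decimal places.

In a stationary SPE each proposer offers the other exactly their discounted continuation value.
If the contractor keeps x when proposing and the client keeps y when proposing, then x = 150 − 0.65y and y = 150 − 0.65x.
Solving: x = 150(1 − 0.65) / (1 − 0.65·0.65) = 52.5 / 0.5775 ≈ 90.9091.
The client gets 150 − 90.9091 ≈ 59.0909.

90.91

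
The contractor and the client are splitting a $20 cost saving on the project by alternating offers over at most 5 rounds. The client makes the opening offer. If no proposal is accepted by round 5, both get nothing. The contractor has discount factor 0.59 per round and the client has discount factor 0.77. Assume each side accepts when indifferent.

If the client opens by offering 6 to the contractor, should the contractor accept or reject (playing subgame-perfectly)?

Accept

Round 5 (the client proposes): the contractor will accept anything ≥ 0, so the client offers 0 and keeps 20.
Round 4 (the contractor proposes): the client can get 20 next round, worth 0.77 × 20 = 15.4 now, so the contractor offers 15.4, keeping 4.6.
Round 3 (the client proposes): the contractor can get 4.6 next round, worth 0.59 × 4.6 = 2.714 now, so the client offers 2.714, keeping 17.286.
Round 2 (the contractor proposes): the client can get 17.286 next round, worth 0.77 × 17.286 = 13.31022 now, so the contractor offers 13.31022, keeping 6.68978.
So by rejecting in round 1, the contractor gets 6.68978 next round, worth 0.59 × 6.68978 = 3.9469702 now.
Offer 6 ≥ 3.9469702, so the contractor accepts.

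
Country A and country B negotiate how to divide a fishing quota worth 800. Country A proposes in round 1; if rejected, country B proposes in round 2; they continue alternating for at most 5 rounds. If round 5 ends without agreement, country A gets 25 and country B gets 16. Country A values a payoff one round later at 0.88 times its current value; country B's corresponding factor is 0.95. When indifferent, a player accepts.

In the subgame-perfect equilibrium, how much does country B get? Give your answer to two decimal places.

Round 5 (country A proposes): country B gets 16 if talks fail, so country A offers 16 and keeps 784.
Round 4 (country B proposes): country A can get 784 next round, worth 0.88 × 784 = 689.92 now. Country B offers 689.92 and keeps 800 − 689.92 = 110.08.
Round 3 (country A proposes): country B can get 110.08 next round, worth 0.95 × 110.08 = 104.576 now; country A offers that and keeps 695.424.
Round 2 (country B proposes): country A can get 695.424 next round, worth 0.88 × 695.424 = 611.97312 now. Country B offers 611.97312 and keeps 800 − 611.97312 = 188.02688.
Round 1 (country A proposes): country B can get 188.02688 next round, worth 0.95 × 188.02688 = 178.625536 now, so country A offers 178.625536, keeping 621.374464.

178.63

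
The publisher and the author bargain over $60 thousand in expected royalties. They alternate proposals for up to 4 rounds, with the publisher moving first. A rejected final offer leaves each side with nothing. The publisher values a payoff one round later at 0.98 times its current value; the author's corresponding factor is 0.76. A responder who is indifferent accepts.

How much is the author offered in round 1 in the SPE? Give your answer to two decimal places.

34.87

Work backward from the last round.
Round 4 (the author proposes): the publisher will accept anything ≥ 0, so the author offers 0 and keeps 60.
Round 3 (the publisher proposes): the author can get 60 next round, worth 0.76 × 60 = 45.6 now; the publisher offers that and keeps 14.4.
Round 2 (the author proposes): the publisher can get 14.4 next round, worth 0.98 × 14.4 = 14.112 now. The author offers 14.112 and keeps 60 − 14.112 = 45.888.
Round 1 (the publisher proposes): the author can get 45.888 next round, worth 0.76 × 45.888 = 34.87488 now. The publisher offers 34.87488 and keeps 60 − 34.87488 = 25.12512.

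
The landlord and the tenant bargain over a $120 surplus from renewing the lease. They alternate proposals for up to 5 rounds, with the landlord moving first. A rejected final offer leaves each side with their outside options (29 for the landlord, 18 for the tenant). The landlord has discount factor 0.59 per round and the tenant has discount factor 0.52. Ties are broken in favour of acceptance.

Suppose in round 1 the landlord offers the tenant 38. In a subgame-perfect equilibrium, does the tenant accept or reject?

Round 5 (the landlord proposes): the tenant gets 18 if talks fail, so the landlord offers 18 and keeps 102.
Round 4 (the tenant proposes): the landlord can get 102 next round, worth 0.59 × 102 = 60.18 now; the tenant offers that and keeps 59.82.
Round 3 (the landlord proposes): the tenant can get 59.82 next round, worth 0.52 × 59.82 = 31.1064 now; the landlord offers that and keeps 88.8936.
Round 2 (the tenant proposes): the landlord can get 88.8936 next round, worth 0.59 × 88.8936 = 52.447224 now. The tenant offers 52.447224 and keeps 120 − 52.447224 = 67.552776.
So by rejecting in round 1, the tenant gets 67.552776 next round, worth 0.52 × 67.552776 = 35.12744352 now.
Offer 38 ≥ 35.12744352, so the tenant accepts.

Accept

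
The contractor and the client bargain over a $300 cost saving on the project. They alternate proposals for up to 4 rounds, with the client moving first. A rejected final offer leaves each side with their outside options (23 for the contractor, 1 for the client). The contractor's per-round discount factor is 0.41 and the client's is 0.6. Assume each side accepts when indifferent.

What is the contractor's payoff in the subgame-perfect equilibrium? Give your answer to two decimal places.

79.36

Round 4 (the contractor proposes): the client gets 1 if talks fail, so the contractor offers 1 and keeps 299.
Round 3 (the client proposes): the contractor can get 299 next round, worth 0.41 × 299 = 122.59 now, so the client offers 122.59, keeping 177.41.
Round 2 (the contractor proposes): the client can get 177.41 next round, worth 0.6 × 177.41 = 106.446 now. The contractor offers 106.446 and keeps 300 − 106.446 = 193.554.
Round 1 (the client proposes): the contractor can get 193.554 next round, worth 0.41 × 193.554 = 79.35714 now, so the client offers 79.35714, keeping 220.64286.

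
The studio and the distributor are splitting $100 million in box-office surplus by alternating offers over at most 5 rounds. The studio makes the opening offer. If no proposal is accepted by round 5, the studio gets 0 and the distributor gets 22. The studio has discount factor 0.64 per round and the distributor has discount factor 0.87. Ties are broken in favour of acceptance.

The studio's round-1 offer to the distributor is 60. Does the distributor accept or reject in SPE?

Round 5 (the studio proposes): the distributor gets 22 if talks fail, so the studio offers 22 and keeps 78.
Round 4 (the distributor proposes): the studio can get 78 next round, worth 0.64 × 78 = 49.92 now. The distributor offers 49.92 and keeps 100 − 49.92 = 50.08.
Round 3 (the studio proposes): the distributor can get 50.08 next round, worth 0.87 × 50.08 = 43.5696 now, so the studio offers 43.5696, keeping 56.4304.
Round 2 (the distributor proposes): the studio can get 56.4304 next round, worth 0.64 × 56.4304 = 36.115456 now, so the distributor offers 36.115456, keeping 63.884544.
So by rejecting in round 1, the distributor gets 63.884544 next round, worth 0.87 × 63.884544 = 55.57955328 now.
Offer 60 ≥ 55.57955328, so the distributor accepts.

Accept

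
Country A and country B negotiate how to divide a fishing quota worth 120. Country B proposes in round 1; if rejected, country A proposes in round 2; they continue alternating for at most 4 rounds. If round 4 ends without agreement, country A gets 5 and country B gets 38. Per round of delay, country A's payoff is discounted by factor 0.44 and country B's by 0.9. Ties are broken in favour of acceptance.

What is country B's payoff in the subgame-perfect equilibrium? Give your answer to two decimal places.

Solve by backward induction from round 4.
Round 4 (country A proposes): country B gets 38 if talks fail, so country A offers 38 and keeps 82.
Round 3 (country B proposes): country A can get 82 next round, worth 0.44 × 82 = 36.08 now. Country B offers 36.08 and keeps 120 − 36.08 = 83.92.
Round 2 (country A proposes): country B can get 83.92 next round, worth 0.9 × 83.92 = 75.528 now. Country A offers 75.528 and keeps 120 − 75.528 = 44.472.
Round 1 (country B proposes): country A can get 44.472 next round, worth 0.44 × 44.472 = 19.56768 now, so country B offers 19.56768, keeping 100.43232.

100.43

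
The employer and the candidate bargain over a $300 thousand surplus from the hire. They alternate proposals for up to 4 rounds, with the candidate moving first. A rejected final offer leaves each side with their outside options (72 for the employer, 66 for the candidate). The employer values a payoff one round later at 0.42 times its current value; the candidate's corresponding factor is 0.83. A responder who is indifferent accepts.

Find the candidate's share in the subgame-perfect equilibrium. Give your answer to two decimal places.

244.32

By backward induction:
Round 4 (the employer proposes): the candidate gets 66 if talks fail, so the employer offers 66 and keeps 234.
Round 3 (the candidate proposes): the employer can get 234 next round, worth 0.42 × 234 = 98.28 now. The candidate offers 98.28 and keeps 300 − 98.28 = 201.72.
Round 2 (the employer proposes): the candidate can get 201.72 next round, worth 0.83 × 201.72 = 167.4276 now. The employer offers 167.4276 and keeps 300 − 167.4276 = 132.5724.
Round 1 (the candidate proposes): the employer can get 132.5724 next round, worth 0.42 × 132.5724 = 55.680408 now; the candidate offers that and keeps 244.319592.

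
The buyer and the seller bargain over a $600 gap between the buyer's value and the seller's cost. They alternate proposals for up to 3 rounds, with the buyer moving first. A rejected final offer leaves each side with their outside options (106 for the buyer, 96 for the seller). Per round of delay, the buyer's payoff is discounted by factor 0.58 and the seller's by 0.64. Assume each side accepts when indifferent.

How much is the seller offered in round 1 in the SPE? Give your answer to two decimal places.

Round 3 (the buyer proposes): the seller gets 96 if talks fail, so the buyer offers 96 and keeps 504.
Round 2 (the seller proposes): the buyer can get 504 next round, worth 0.58 × 504 = 292.32 now, so the seller offers 292.32, keeping 307.68.
Round 1 (the buyer proposes): the seller can get 307.68 next round, worth 0.64 × 307.68 = 196.9152 now; the buyer offers that and keeps 403.0848.

196.92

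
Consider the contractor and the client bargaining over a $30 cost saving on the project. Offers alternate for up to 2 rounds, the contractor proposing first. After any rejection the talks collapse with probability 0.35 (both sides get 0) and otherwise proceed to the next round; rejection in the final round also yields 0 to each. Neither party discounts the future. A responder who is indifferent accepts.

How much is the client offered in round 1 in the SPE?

19.5

Round 2 (the client proposes): the contractor will accept anything ≥ 0, so the client offers 0 and keeps 30.
Round 1 (the contractor proposes): rejecting gives the client an expected 0.65 × 30 = 19.5, so the contractor offers 19.5, keeping 10.5.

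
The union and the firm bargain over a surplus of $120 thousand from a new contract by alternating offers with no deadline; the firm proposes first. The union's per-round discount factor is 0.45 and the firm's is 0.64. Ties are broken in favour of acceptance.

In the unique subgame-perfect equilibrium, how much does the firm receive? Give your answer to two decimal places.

92.70

When the firm proposes, the union accepts any offer worth at least 0.45 times what the union would get by proposing next round; and vice versa.
This gives x = 120 − 0.45y and y = 120 − 0.64x, where x and y are each side's share when it proposes.
Hence (1 − 0.45·0.64)x = 120(1 − 0.45), i.e. 0.712·x = 66.
x ≈ 92.6966; the union's share is 120 − x ≈ 27.3034.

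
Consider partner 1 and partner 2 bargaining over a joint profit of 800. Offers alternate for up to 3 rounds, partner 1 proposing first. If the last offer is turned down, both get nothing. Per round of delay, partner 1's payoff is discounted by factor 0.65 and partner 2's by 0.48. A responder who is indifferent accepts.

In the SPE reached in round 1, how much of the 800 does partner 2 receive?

Round 3 (partner 1 proposes): rejection yields 0 for partner 2; partner 1 offers 0 and keeps 800.
Round 2 (partner 2 proposes): partner 1 can get 800 next round, worth 0.65 × 800 = 520 now, so partner 2 offers 520, keeping 280.
Round 1 (partner 1 proposes): partner 2 can get 280 next round, worth 0.48 × 280 = 134.4 now; partner 1 offers that and keeps 665.6.

134.4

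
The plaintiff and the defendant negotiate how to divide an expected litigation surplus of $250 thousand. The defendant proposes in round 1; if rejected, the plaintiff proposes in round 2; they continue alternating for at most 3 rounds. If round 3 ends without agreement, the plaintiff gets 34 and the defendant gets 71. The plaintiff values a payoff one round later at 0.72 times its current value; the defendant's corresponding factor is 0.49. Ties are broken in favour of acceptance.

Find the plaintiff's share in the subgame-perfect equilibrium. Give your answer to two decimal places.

103.80

Round 3 (the defendant proposes): the plaintiff gets 34 if talks fail, so the defendant offers 34 and keeps 216.
Round 2 (the plaintiff proposes): the defendant can get 216 next round, worth 0.49 × 216 = 105.84 now. The plaintiff offers 105.84 and keeps 250 − 105.84 = 144.16.
Round 1 (the defendant proposes): the plaintiff can get 144.16 next round, worth 0.72 × 144.16 = 103.7952 now; the defendant offers that and keeps 146.2048.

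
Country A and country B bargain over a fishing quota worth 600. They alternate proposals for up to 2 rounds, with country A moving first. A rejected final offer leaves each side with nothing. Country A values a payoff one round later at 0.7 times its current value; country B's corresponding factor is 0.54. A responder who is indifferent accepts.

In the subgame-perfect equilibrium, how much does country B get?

Round 2 (country B proposes): rejection yields 0 for country A; country B offers 0 and keeps 600.
Round 1 (country A proposes): country B can get 600 next round, worth 0.54 × 600 = 324 now; country A offers that and keeps 276.

324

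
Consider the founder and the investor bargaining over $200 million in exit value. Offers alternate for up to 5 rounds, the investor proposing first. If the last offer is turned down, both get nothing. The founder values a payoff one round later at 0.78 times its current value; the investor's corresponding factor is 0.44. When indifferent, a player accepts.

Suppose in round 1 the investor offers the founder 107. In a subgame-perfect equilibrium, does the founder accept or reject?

Reject

Round 5 (the investor proposes): rejection yields 0 for the founder; the investor offers 0 and keeps 200.
Round 4 (the founder proposes): the investor can get 200 next round, worth 0.44 × 200 = 88 now; the founder offers that and keeps 112.
Round 3 (the investor proposes): the founder can get 112 next round, worth 0.78 × 112 = 87.36 now, so the investor offers 87.36, keeping 112.64.
Round 2 (the founder proposes): the investor can get 112.64 next round, worth 0.44 × 112.64 = 49.5616 now, so the founder offers 49.5616, keeping 150.4384.
So by rejecting in round 1, the founder gets 150.4384 next round, worth 0.78 × 150.4384 = 117.341952 now.
Offer 107 < 117.341952, so the founder rejects.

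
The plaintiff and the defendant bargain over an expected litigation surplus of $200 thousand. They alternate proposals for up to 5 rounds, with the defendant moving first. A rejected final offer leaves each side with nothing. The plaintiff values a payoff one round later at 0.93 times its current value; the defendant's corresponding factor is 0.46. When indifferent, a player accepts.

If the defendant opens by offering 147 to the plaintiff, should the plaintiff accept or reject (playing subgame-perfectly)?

Round 5 (the defendant proposes): the plaintiff will accept anything ≥ 0, so the defendant offers 0 and keeps 200.
Round 4 (the plaintiff proposes): the defendant can get 200 next round, worth 0.46 × 200 = 92 now; the plaintiff offers that and keeps 108.
Round 3 (the defendant proposes): the plaintiff can get 108 next round, worth 0.93 × 108 = 100.44 now. The defendant offers 100.44 and keeps 200 − 100.44 = 99.56.
Round 2 (the plaintiff proposes): the defendant can get 99.56 next round, worth 0.46 × 99.56 = 45.7976 now; the plaintiff offers that and keeps 154.2024.
So by rejecting in round 1, the plaintiff gets 154.2024 next round, worth 0.93 × 154.2024 = 143.408232 now.
Offer 147 ≥ 143.408232, so the plaintiff accepts.

Accept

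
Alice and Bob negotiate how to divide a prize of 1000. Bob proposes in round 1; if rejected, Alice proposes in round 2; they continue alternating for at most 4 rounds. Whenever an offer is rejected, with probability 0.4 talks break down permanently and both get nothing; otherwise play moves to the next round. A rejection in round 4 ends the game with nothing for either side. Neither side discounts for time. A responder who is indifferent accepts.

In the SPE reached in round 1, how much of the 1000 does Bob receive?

544

Round 4 (Alice proposes): Bob will accept anything ≥ 0, so Alice offers 0 and keeps 1000.
Round 3 (Bob proposes): rejecting gives Alice an expected 0.6 × 1000 = 600, so Bob offers 600, keeping 400.
Round 2 (Alice proposes): rejecting gives Bob an expected 0.6 × 400 = 240, so Alice offers 240, keeping 760.
Round 1 (Bob proposes): rejecting gives Alice an expected 0.6 × 760 = 456; Bob offers that and keeps 544.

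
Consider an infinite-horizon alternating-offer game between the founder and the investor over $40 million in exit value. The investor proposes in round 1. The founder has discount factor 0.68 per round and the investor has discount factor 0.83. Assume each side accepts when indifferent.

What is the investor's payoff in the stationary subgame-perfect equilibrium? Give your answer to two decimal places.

29.38

When the investor proposes, the founder accepts any offer worth at least 0.68 times what the founder would get by proposing next round; and vice versa.
This gives x = 40 − 0.68y and y = 40 − 0.83x, where x and y are each side's share when it proposes.
Hence (1 − 0.68·0.83)x = 40(1 − 0.68), i.e. 0.4356·x = 12.8.
x ≈ 29.3848; the founder's share is 40 − x ≈ 10.6152.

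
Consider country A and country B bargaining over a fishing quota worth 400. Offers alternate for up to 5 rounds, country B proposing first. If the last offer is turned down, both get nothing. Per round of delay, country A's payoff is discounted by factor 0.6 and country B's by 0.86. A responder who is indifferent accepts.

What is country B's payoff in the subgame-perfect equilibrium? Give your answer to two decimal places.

Round 5 (country B proposes): rejection yields 0 for country A; country B offers 0 and keeps 400.
Round 4 (country A proposes): country B can get 400 next round, worth 0.86 × 400 = 344 now, so country A offers 344, keeping 56.
Round 3 (country B proposes): country A can get 56 next round, worth 0.6 × 56 = 33.6 now. Country B offers 33.6 and keeps 400 − 33.6 = 366.4.
Round 2 (country A proposes): country B can get 366.4 next round, worth 0.86 × 366.4 = 315.104 now, so country A offers 315.104, keeping 84.896.
Round 1 (country B proposes): country A can get 84.896 next round, worth 0.6 × 84.896 = 50.9376 now; country B offers that and keeps 349.0624.

349.06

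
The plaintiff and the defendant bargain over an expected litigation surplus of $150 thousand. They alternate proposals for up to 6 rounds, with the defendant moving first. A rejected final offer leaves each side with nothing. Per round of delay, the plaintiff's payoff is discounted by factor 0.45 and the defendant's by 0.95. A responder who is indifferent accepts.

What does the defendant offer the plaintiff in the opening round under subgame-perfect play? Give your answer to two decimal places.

Round 6 (the plaintiff proposes): the defendant will accept anything ≥ 0, so the plaintiff offers 0 and keeps 150.
Round 5 (the defendant proposes): the plaintiff can get 150 next round, worth 0.45 × 150 = 67.5 now, so the defendant offers 67.5, keeping 82.5.
Round 4 (the plaintiff proposes): the defendant can get 82.5 next round, worth 0.95 × 82.5 = 78.375 now. The plaintiff offers 78.375 and keeps 150 − 78.375 = 71.625.
Round 3 (the defendant proposes): the plaintiff can get 71.625 next round, worth 0.45 × 71.625 = 32.23125 now, so the defendant offers 32.23125, keeping 117.76875.
Round 2 (the plaintiff proposes): the defendant can get 117.76875 next round, worth 0.95 × 117.76875 = 111.8803125 now. The plaintiff offers 111.8803125 and keeps 150 − 111.8803125 = 38.1196875.
Round 1 (the defendant proposes): the plaintiff can get 38.1196875 next round, worth 0.45 × 38.1196875 = 17.153859375 now; the defendant offers that and keeps 132.846140625.

17.15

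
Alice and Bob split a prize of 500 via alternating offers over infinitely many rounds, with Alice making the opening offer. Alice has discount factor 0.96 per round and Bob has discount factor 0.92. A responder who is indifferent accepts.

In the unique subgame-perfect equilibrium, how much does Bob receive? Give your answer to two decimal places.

157.53

In a stationary SPE each proposer offers the other exactly their discounted continuation value.
If Alice keeps x when proposing and Bob keeps y when proposing, then x = 500 − 0.92y and y = 500 − 0.96x.
Solving: x = 500(1 − 0.92) / (1 − 0.96·0.92) = 40 / 0.1168 ≈ 342.4658.
Bob gets 500 − 342.4658 ≈ 157.5342.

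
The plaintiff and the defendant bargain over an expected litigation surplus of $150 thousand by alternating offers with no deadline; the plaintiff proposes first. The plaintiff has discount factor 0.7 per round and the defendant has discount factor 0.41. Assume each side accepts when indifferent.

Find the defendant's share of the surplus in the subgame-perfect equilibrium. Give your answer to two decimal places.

25.88

Let x be the plaintiff's share when the plaintiff proposes and y be the defendant's share when the defendant proposes.
The defendant accepts iff offered ≥ 0.41·y, so x = 150 − 0.41y. Symmetrically y = 150 − 0.7x.
Substituting: x = 150 − 0.41(150 − 0.7x), giving x(1 − 0.7·0.41) = 150(1 − 0.41).
So x = 150 × 0.59 / 0.713 ≈ 124.1234, and the defendant receives 150 − x ≈ 25.8766.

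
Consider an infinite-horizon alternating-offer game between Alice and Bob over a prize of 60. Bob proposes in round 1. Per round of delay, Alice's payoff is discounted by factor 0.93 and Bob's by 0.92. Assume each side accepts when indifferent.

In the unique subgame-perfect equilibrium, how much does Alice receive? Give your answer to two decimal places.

30.91

When Bob proposes, Alice accepts any offer worth at least 0.93 times what Alice would get by proposing next round; and vice versa.
This gives x = 60 − 0.93y and y = 60 − 0.92x, where x and y are each side's share when it proposes.
Hence (1 − 0.93·0.92)x = 60(1 − 0.93), i.e. 0.1444·x = 4.2.
x ≈ 29.0859; Alice's share is 60 − x ≈ 30.9141.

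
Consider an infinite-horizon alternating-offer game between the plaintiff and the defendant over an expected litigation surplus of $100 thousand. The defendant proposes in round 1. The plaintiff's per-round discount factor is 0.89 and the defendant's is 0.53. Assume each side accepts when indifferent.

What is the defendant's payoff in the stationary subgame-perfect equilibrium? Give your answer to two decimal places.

Let x be the defendant's share when the defendant proposes and y be the plaintiff's share when the plaintiff proposes.
The plaintiff accepts iff offered ≥ 0.89·y, so x = 100 − 0.89y. Symmetrically y = 100 − 0.53x.
Substituting: x = 100 − 0.89(100 − 0.53x), giving x(1 − 0.53·0.89) = 100(1 − 0.89).
So x = 100 × 0.11 / 0.5283 ≈ 20.8215, and the plaintiff receives 100 − x ≈ 79.1785.

20.82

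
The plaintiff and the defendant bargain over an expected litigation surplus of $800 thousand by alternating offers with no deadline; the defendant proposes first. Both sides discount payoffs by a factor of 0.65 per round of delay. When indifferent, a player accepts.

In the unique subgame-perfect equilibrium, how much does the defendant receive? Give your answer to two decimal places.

Let x be the defendant's share when the defendant proposes and y be the plaintiff's share when the plaintiff proposes.
The plaintiff accepts iff offered ≥ 0.65·y, so x = 800 − 0.65y. Symmetrically y = 800 − 0.65x.
Substituting: x = 800 − 0.65(800 − 0.65x), giving x(1 − 0.65·0.65) = 800(1 − 0.65).
So x = 800 × 0.35 / 0.5775 ≈ 484.8485, and the plaintiff receives 800 − x ≈ 315.1515.

484.85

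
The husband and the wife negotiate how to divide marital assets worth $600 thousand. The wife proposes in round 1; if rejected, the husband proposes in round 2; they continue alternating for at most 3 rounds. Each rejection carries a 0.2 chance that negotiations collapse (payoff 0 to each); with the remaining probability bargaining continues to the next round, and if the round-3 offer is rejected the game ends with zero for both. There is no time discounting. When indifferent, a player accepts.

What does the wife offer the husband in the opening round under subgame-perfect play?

96

Round 3 (the wife proposes): the husband will accept anything ≥ 0, so the wife offers 0 and keeps 600.
Round 2 (the husband proposes): rejecting gives the wife an expected 0.8 × 600 = 480. The husband offers 480 and keeps 600 − 480 = 120.
Round 1 (the wife proposes): rejecting gives the husband an expected 0.8 × 120 = 96; the wife offers that and keeps 504.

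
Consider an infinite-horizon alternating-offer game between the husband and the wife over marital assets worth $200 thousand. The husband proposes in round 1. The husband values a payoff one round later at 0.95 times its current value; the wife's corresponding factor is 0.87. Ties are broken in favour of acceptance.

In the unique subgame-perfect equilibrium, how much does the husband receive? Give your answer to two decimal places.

149.86

Let x be the husband's share when the husband proposes and y be the wife's share when the wife proposes.
The wife accepts iff offered ≥ 0.87·y, so x = 200 − 0.87y. Symmetrically y = 200 − 0.95x.
Substituting: x = 200 − 0.87(200 − 0.95x), giving x(1 − 0.95·0.87) = 200(1 − 0.87).
So x = 200 × 0.13 / 0.1735 ≈ 149.8559, and the wife receives 200 − x ≈ 50.1441.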